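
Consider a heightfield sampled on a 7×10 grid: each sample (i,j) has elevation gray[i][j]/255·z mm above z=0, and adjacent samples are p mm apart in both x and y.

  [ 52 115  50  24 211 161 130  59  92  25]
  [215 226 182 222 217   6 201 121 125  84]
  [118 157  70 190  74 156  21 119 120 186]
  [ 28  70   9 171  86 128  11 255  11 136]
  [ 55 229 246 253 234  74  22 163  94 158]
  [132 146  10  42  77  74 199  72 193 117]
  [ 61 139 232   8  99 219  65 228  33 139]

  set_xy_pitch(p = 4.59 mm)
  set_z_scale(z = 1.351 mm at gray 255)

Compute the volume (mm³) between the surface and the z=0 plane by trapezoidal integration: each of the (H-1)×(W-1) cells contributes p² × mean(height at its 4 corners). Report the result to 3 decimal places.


height_mm = gray/255 × 1.351; cell vol = 4.59² × mean(4 corners)
unit = 4.59² × 1.351 / (4×255) = 0.0279049 mm³ per gray-sum
row 0: Σ corner-gray over 9 cells = 4660  → 130.0369
row 1: Σ corner-gray over 9 cells = 5017  → 139.9989
row 2: Σ corner-gray over 9 cells = 3764  → 105.0341
row 3: Σ corner-gray over 9 cells = 4489  → 125.2651
row 4: Σ corner-gray over 9 cells = 4718  → 131.6553
row 5: Σ corner-gray over 9 cells = 4121  → 114.9961
Σ rows: total corner-gray = 26769  → 746.9864 mm³

746.986


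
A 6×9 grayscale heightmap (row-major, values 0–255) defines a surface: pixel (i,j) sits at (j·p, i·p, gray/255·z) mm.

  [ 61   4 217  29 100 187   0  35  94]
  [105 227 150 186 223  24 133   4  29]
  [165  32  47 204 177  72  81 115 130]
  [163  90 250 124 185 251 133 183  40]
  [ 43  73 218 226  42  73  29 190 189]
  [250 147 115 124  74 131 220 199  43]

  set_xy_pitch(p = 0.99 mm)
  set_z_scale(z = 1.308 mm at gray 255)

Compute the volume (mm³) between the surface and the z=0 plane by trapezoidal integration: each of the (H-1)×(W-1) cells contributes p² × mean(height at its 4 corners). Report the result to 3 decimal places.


25.524

height_mm = gray/255 × 1.308; cell vol = 0.99² × mean(4 corners)
unit = 0.99² × 1.308 / (4×255) = 0.00125683 mm³ per gray-sum
row 0: Σ corner-gray over 8 cells = 3327  → 4.1815
row 1: Σ corner-gray over 8 cells = 3779  → 4.7496
row 2: Σ corner-gray over 8 cells = 4386  → 5.5125
row 3: Σ corner-gray over 8 cells = 4569  → 5.7425
row 4: Σ corner-gray over 8 cells = 4247  → 5.3378
Σ rows: total corner-gray = 20308  → 25.5238 mm³


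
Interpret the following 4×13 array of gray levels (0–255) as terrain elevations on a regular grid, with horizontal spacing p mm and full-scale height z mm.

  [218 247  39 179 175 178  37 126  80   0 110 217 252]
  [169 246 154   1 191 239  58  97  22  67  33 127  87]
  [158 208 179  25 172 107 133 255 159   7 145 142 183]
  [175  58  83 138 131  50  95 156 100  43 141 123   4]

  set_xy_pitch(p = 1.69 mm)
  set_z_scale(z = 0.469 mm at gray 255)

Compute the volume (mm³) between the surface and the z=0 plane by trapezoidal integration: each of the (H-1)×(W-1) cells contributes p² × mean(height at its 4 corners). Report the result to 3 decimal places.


height_mm = gray/255 × 0.469; cell vol = 1.69² × mean(4 corners)
unit = 1.69² × 0.469 / (4×255) = 0.00131325 mm³ per gray-sum
row 0: Σ corner-gray over 12 cells = 5972  → 7.8427
row 1: Σ corner-gray over 12 cells = 6131  → 8.0515
row 2: Σ corner-gray over 12 cells = 5820  → 7.6431
Σ rows: total corner-gray = 17923  → 23.5373 mm³

23.537


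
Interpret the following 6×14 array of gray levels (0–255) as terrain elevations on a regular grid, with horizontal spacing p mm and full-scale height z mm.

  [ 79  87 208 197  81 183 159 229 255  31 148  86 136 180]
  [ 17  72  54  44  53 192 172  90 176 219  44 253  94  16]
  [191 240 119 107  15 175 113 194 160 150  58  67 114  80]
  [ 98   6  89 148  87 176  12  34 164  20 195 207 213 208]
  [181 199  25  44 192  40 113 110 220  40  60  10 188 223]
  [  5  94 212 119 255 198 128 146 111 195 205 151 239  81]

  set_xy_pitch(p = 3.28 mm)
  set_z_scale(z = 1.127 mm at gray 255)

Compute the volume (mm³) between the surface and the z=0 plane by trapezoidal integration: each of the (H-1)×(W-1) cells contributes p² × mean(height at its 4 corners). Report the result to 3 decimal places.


height_mm = gray/255 × 1.127; cell vol = 3.28² × mean(4 corners)
unit = 3.28² × 1.127 / (4×255) = 0.011887 mm³ per gray-sum
row 0: Σ corner-gray over 13 cells = 6818  → 81.0454
row 1: Σ corner-gray over 13 cells = 6254  → 74.3412
row 2: Σ corner-gray over 13 cells = 6303  → 74.9236
row 3: Σ corner-gray over 13 cells = 5894  → 70.0618
row 4: Σ corner-gray over 13 cells = 7078  → 84.1360
Σ rows: total corner-gray = 32347  → 384.5081 mm³

384.508


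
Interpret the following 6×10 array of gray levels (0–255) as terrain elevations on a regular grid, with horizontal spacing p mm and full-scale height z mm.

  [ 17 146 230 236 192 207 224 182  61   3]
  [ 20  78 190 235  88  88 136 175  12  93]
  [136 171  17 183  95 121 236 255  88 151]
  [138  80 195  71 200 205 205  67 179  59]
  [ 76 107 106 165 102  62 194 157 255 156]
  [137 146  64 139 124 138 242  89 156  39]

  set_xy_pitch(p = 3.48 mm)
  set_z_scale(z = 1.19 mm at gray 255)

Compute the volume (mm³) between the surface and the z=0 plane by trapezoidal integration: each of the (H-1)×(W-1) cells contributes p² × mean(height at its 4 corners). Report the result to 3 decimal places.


height_mm = gray/255 × 1.19; cell vol = 3.48² × mean(4 corners)
unit = 3.48² × 1.19 / (4×255) = 0.0141288 mm³ per gray-sum
row 0: Σ corner-gray over 9 cells = 5093  → 71.9580
row 1: Σ corner-gray over 9 cells = 4736  → 66.9140
row 2: Σ corner-gray over 9 cells = 5220  → 73.7523
row 3: Σ corner-gray over 9 cells = 5129  → 72.4666
row 4: Σ corner-gray over 9 cells = 4900  → 69.2311
Σ rows: total corner-gray = 25078  → 354.3220 mm³

354.322


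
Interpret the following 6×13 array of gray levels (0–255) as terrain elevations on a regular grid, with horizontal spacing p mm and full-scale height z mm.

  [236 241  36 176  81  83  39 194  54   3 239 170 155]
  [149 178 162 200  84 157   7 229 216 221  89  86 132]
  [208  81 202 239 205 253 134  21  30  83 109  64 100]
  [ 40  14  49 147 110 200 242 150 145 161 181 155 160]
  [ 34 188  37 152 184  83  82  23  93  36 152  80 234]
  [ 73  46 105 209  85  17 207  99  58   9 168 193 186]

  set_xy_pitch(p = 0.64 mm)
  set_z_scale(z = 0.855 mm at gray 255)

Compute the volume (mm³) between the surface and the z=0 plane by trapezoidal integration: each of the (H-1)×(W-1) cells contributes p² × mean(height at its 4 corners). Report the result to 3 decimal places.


10.521

height_mm = gray/255 × 0.855; cell vol = 0.64² × mean(4 corners)
unit = 0.64² × 0.855 / (4×255) = 0.000343341 mm³ per gray-sum
row 0: Σ corner-gray over 12 cells = 6562  → 2.2530
row 1: Σ corner-gray over 12 cells = 6689  → 2.2966
row 2: Σ corner-gray over 12 cells = 6458  → 2.2173
row 3: Σ corner-gray over 12 cells = 5796  → 1.9900
row 4: Σ corner-gray over 12 cells = 5139  → 1.7644
Σ rows: total corner-gray = 30644  → 10.5213 mm³


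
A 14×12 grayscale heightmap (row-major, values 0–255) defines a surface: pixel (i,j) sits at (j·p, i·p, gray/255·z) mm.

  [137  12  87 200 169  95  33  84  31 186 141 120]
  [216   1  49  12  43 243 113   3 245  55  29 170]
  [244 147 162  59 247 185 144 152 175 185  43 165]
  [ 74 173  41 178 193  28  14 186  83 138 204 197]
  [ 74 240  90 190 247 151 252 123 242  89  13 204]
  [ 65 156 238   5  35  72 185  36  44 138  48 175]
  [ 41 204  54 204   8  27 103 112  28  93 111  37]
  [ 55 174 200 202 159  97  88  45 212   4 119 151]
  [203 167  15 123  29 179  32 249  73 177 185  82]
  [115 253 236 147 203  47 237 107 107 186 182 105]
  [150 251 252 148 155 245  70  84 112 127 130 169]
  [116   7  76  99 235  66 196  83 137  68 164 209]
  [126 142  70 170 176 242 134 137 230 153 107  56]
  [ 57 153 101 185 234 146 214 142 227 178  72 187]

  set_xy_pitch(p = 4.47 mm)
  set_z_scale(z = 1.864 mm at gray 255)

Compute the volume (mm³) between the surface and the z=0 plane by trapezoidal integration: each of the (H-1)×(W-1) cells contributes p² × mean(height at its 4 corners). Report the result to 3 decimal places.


height_mm = gray/255 × 1.864; cell vol = 4.47² × mean(4 corners)
unit = 4.47² × 1.864 / (4×255) = 0.0365141 mm³ per gray-sum
row 0: Σ corner-gray over 11 cells = 4305  → 157.1933
row 1: Σ corner-gray over 11 cells = 5379  → 196.4094
row 2: Σ corner-gray over 11 cells = 6154  → 224.7079
row 3: Σ corner-gray over 11 cells = 6299  → 230.0024
row 4: Σ corner-gray over 11 cells = 5706  → 208.3495
row 5: Σ corner-gray over 11 cells = 4120  → 150.4382
row 6: Σ corner-gray over 11 cells = 4772  → 174.2454
row 7: Σ corner-gray over 11 cells = 5549  → 202.6168
row 8: Σ corner-gray over 11 cells = 6373  → 232.7045
row 9: Σ corner-gray over 11 cells = 7097  → 259.1407
row 10: Σ corner-gray over 11 cells = 6054  → 221.0565
row 11: Σ corner-gray over 11 cells = 5891  → 215.1047
row 12: Σ corner-gray over 11 cells = 6852  → 250.1947
Σ rows: total corner-gray = 74551  → 2722.1638 mm³

2722.164


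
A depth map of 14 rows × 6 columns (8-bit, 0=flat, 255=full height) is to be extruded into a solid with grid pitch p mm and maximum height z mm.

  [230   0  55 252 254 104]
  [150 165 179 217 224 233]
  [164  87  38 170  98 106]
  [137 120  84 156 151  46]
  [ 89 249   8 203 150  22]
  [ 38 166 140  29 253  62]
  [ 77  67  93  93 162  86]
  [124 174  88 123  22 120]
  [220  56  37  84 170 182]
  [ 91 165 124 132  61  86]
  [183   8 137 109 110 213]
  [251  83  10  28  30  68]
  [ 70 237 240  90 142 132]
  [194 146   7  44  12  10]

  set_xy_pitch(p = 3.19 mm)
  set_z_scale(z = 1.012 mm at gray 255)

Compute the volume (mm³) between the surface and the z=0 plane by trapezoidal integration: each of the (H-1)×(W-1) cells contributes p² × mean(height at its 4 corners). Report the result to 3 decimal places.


height_mm = gray/255 × 1.012; cell vol = 3.19² × mean(4 corners)
unit = 3.19² × 1.012 / (4×255) = 0.0100963 mm³ per gray-sum
row 0: Σ corner-gray over 5 cells = 3409  → 34.4182
row 1: Σ corner-gray over 5 cells = 3009  → 30.3797
row 2: Σ corner-gray over 5 cells = 2261  → 22.8277
row 3: Σ corner-gray over 5 cells = 2536  → 25.6042
row 4: Σ corner-gray over 5 cells = 2607  → 26.3210
row 5: Σ corner-gray over 5 cells = 2269  → 22.9085
row 6: Σ corner-gray over 5 cells = 2051  → 20.7075
row 7: Σ corner-gray over 5 cells = 2154  → 21.7474
row 8: Σ corner-gray over 5 cells = 2237  → 22.5854
row 9: Σ corner-gray over 5 cells = 2265  → 22.8681
row 10: Σ corner-gray over 5 cells = 1745  → 17.6180
row 11: Σ corner-gray over 5 cells = 2241  → 22.6258
row 12: Σ corner-gray over 5 cells = 2242  → 22.6359
Σ rows: total corner-gray = 31026  → 313.2474 mm³

313.247


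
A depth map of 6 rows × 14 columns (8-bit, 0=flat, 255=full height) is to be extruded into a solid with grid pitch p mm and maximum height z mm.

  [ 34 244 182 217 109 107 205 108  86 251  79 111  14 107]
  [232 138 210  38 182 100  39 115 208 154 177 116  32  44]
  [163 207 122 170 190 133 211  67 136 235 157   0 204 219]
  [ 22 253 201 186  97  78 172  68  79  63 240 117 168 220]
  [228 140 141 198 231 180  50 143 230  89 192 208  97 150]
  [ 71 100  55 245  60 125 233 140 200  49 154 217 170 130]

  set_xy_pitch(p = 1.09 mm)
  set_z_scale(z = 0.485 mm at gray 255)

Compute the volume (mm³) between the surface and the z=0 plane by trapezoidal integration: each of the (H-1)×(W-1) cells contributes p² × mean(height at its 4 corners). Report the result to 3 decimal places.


21.280

height_mm = gray/255 × 0.485; cell vol = 1.09² × mean(4 corners)
unit = 1.09² × 0.485 / (4×255) = 0.00056493 mm³ per gray-sum
row 0: Σ corner-gray over 13 cells = 6861  → 3.8760
row 1: Σ corner-gray over 13 cells = 7340  → 4.1466
row 2: Σ corner-gray over 13 cells = 7732  → 4.3680
row 3: Σ corner-gray over 13 cells = 7862  → 4.4415
row 4: Σ corner-gray over 13 cells = 7873  → 4.4477
Σ rows: total corner-gray = 37668  → 21.2798 mm³


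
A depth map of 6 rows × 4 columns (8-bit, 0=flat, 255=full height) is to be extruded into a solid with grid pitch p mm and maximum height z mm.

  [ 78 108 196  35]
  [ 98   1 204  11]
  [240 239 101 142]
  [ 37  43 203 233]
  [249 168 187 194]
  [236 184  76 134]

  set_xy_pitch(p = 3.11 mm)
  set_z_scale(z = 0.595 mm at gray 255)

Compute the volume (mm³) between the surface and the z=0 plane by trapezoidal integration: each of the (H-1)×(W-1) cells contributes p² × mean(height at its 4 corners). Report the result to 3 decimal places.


height_mm = gray/255 × 0.595; cell vol = 3.11² × mean(4 corners)
unit = 3.11² × 0.595 / (4×255) = 0.00564206 mm³ per gray-sum
row 0: Σ corner-gray over 3 cells = 1240  → 6.9962
row 1: Σ corner-gray over 3 cells = 1581  → 8.9201
row 2: Σ corner-gray over 3 cells = 1824  → 10.2911
row 3: Σ corner-gray over 3 cells = 1915  → 10.8045
row 4: Σ corner-gray over 3 cells = 2043  → 11.5267
Σ rows: total corner-gray = 8603  → 48.5386 mm³

48.539


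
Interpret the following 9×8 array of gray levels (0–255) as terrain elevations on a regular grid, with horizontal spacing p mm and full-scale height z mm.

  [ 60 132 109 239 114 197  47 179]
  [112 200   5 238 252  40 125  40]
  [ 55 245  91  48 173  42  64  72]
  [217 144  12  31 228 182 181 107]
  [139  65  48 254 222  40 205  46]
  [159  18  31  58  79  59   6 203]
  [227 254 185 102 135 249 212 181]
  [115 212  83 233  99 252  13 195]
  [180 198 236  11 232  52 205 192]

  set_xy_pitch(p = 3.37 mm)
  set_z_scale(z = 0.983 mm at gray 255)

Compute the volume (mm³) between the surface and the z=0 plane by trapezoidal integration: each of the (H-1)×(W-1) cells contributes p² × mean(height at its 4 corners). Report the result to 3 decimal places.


height_mm = gray/255 × 0.983; cell vol = 3.37² × mean(4 corners)
unit = 3.37² × 0.983 / (4×255) = 0.0109449 mm³ per gray-sum
row 0: Σ corner-gray over 7 cells = 3787  → 41.4485
row 1: Σ corner-gray over 7 cells = 3325  → 36.3919
row 2: Σ corner-gray over 7 cells = 3333  → 36.4795
row 3: Σ corner-gray over 7 cells = 3733  → 40.8574
row 4: Σ corner-gray over 7 cells = 2717  → 29.7374
row 5: Σ corner-gray over 7 cells = 3546  → 38.8107
row 6: Σ corner-gray over 7 cells = 4776  → 52.2730
row 7: Σ corner-gray over 7 cells = 4334  → 47.4353
Σ rows: total corner-gray = 29551  → 323.4337 mm³

323.434


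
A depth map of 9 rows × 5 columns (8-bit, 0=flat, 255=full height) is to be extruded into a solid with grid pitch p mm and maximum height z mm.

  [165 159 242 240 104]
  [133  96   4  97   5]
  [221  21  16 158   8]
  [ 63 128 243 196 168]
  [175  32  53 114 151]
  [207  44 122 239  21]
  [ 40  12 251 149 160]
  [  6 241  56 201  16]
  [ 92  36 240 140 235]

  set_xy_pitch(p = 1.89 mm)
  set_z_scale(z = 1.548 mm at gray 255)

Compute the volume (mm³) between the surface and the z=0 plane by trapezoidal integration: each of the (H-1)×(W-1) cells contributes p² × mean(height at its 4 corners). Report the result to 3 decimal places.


83.215

height_mm = gray/255 × 1.548; cell vol = 1.89² × mean(4 corners)
unit = 1.89² × 1.548 / (4×255) = 0.00542119 mm³ per gray-sum
row 0: Σ corner-gray over 4 cells = 2083  → 11.2923
row 1: Σ corner-gray over 4 cells = 1151  → 6.2398
row 2: Σ corner-gray over 4 cells = 1984  → 10.7556
row 3: Σ corner-gray over 4 cells = 2089  → 11.3249
row 4: Σ corner-gray over 4 cells = 1762  → 9.5521
row 5: Σ corner-gray over 4 cells = 2062  → 11.1785
row 6: Σ corner-gray over 4 cells = 2042  → 11.0701
row 7: Σ corner-gray over 4 cells = 2177  → 11.8019
Σ rows: total corner-gray = 15350  → 83.2152 mm³


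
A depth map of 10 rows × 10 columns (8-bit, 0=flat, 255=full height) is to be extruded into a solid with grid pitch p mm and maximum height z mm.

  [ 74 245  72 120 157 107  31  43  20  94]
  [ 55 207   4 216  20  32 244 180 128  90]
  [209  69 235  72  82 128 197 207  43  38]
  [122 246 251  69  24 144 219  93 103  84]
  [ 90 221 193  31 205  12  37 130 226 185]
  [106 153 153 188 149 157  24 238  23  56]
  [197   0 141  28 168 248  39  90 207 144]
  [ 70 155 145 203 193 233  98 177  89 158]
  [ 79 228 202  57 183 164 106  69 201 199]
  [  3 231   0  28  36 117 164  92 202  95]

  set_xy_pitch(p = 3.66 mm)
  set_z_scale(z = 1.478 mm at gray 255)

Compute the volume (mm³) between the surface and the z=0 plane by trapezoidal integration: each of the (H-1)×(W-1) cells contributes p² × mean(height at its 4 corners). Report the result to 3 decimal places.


height_mm = gray/255 × 1.478; cell vol = 3.66² × mean(4 corners)
unit = 3.66² × 1.478 / (4×255) = 0.0194105 mm³ per gray-sum
row 0: Σ corner-gray over 9 cells = 3965  → 76.9626
row 1: Σ corner-gray over 9 cells = 4520  → 87.7354
row 2: Σ corner-gray over 9 cells = 4817  → 93.5003
row 3: Σ corner-gray over 9 cells = 4889  → 94.8979
row 4: Σ corner-gray over 9 cells = 4717  → 91.5593
row 5: Σ corner-gray over 9 cells = 4515  → 87.6383
row 6: Σ corner-gray over 9 cells = 4997  → 96.9942
row 7: Σ corner-gray over 9 cells = 5512  → 106.9906
row 8: Σ corner-gray over 9 cells = 4536  → 88.0460
Σ rows: total corner-gray = 42468  → 824.3246 mm³

824.325


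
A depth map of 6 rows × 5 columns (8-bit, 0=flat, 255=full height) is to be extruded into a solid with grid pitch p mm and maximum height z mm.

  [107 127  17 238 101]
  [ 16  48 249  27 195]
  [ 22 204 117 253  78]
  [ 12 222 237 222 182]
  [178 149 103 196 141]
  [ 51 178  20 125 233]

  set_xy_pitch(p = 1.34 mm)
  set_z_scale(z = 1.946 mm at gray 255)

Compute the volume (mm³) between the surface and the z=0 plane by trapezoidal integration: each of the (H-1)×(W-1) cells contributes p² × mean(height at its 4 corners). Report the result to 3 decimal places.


height_mm = gray/255 × 1.946; cell vol = 1.34² × mean(4 corners)
unit = 1.34² × 1.946 / (4×255) = 0.00342572 mm³ per gray-sum
row 0: Σ corner-gray over 4 cells = 1831  → 6.2725
row 1: Σ corner-gray over 4 cells = 2107  → 7.2180
row 2: Σ corner-gray over 4 cells = 2804  → 9.6057
row 3: Σ corner-gray over 4 cells = 2771  → 9.4927
row 4: Σ corner-gray over 4 cells = 2145  → 7.3482
Σ rows: total corner-gray = 11658  → 39.9371 mm³

39.937


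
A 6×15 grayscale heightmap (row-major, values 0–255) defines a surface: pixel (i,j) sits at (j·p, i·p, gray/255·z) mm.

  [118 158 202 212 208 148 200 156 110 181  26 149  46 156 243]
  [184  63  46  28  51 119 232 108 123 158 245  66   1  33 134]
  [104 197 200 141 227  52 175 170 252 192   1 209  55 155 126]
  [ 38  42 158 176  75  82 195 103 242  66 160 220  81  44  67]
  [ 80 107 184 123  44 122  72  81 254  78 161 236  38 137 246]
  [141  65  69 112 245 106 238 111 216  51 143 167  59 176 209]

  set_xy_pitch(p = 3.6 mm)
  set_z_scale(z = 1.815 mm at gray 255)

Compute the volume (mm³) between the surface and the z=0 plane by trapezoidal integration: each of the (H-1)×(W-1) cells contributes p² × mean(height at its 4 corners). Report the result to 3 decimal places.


839.634

height_mm = gray/255 × 1.815; cell vol = 3.6² × mean(4 corners)
unit = 3.6² × 1.815 / (4×255) = 0.0230612 mm³ per gray-sum
row 0: Σ corner-gray over 14 cells = 7129  → 164.4031
row 1: Σ corner-gray over 14 cells = 7146  → 164.7952
row 2: Σ corner-gray over 14 cells = 7675  → 176.9945
row 3: Σ corner-gray over 14 cells = 6993  → 161.2668
row 4: Σ corner-gray over 14 cells = 7466  → 172.1747
Σ rows: total corner-gray = 36409  → 839.6344 mm³


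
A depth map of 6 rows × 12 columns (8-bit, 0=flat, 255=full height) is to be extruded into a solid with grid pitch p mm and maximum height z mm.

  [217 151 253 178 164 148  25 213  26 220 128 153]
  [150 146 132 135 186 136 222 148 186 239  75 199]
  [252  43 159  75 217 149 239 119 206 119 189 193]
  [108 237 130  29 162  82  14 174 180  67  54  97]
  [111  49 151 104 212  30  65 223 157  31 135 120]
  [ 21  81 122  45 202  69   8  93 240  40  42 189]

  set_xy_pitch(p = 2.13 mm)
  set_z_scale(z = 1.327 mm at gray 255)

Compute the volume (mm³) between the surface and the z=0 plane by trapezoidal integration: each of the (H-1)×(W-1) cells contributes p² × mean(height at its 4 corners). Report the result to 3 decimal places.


174.475

height_mm = gray/255 × 1.327; cell vol = 2.13² × mean(4 corners)
unit = 2.13² × 1.327 / (4×255) = 0.00590242 mm³ per gray-sum
row 0: Σ corner-gray over 11 cells = 6941  → 40.9687
row 1: Σ corner-gray over 11 cells = 7034  → 41.5176
row 2: Σ corner-gray over 11 cells = 5938  → 35.0486
row 3: Σ corner-gray over 11 cells = 5008  → 29.5593
row 4: Σ corner-gray over 11 cells = 4639  → 27.3813
Σ rows: total corner-gray = 29560  → 174.4755 mm³


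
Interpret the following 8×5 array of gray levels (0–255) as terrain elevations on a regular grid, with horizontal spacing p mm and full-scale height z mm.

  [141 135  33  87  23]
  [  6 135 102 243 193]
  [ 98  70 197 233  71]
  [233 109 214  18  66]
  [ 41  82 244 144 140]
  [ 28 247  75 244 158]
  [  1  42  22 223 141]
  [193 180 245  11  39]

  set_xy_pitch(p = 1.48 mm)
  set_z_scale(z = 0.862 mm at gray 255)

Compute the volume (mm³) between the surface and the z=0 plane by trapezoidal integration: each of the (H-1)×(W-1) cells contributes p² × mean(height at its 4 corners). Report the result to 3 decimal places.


27.222

height_mm = gray/255 × 0.862; cell vol = 1.48² × mean(4 corners)
unit = 1.48² × 0.862 / (4×255) = 0.0018511 mm³ per gray-sum
row 0: Σ corner-gray over 4 cells = 1833  → 3.3931
row 1: Σ corner-gray over 4 cells = 2328  → 4.3094
row 2: Σ corner-gray over 4 cells = 2150  → 3.9799
row 3: Σ corner-gray over 4 cells = 2102  → 3.8910
row 4: Σ corner-gray over 4 cells = 2439  → 4.5148
row 5: Σ corner-gray over 4 cells = 2034  → 3.7651
row 6: Σ corner-gray over 4 cells = 1820  → 3.3690
Σ rows: total corner-gray = 14706  → 27.2223 mm³


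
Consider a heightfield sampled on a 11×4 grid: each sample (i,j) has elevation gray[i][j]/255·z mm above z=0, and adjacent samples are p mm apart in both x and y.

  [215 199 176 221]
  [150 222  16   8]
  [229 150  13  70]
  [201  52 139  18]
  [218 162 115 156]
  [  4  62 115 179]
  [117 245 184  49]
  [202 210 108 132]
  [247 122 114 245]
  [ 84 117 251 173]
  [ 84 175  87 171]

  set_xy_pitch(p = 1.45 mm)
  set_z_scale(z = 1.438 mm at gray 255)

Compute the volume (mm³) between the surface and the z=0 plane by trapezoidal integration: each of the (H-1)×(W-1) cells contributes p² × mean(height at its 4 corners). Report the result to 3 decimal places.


height_mm = gray/255 × 1.438; cell vol = 1.45² × mean(4 corners)
unit = 1.45² × 1.438 / (4×255) = 0.00296411 mm³ per gray-sum
row 0: Σ corner-gray over 3 cells = 1820  → 5.3947
row 1: Σ corner-gray over 3 cells = 1259  → 3.7318
row 2: Σ corner-gray over 3 cells = 1226  → 3.6340
row 3: Σ corner-gray over 3 cells = 1529  → 4.5321
row 4: Σ corner-gray over 3 cells = 1465  → 4.3424
row 5: Σ corner-gray over 3 cells = 1561  → 4.6270
row 6: Σ corner-gray over 3 cells = 1994  → 5.9104
row 7: Σ corner-gray over 3 cells = 1934  → 5.7326
row 8: Σ corner-gray over 3 cells = 1957  → 5.8008
row 9: Σ corner-gray over 3 cells = 1772  → 5.2524
Σ rows: total corner-gray = 16517  → 48.9583 mm³

48.958


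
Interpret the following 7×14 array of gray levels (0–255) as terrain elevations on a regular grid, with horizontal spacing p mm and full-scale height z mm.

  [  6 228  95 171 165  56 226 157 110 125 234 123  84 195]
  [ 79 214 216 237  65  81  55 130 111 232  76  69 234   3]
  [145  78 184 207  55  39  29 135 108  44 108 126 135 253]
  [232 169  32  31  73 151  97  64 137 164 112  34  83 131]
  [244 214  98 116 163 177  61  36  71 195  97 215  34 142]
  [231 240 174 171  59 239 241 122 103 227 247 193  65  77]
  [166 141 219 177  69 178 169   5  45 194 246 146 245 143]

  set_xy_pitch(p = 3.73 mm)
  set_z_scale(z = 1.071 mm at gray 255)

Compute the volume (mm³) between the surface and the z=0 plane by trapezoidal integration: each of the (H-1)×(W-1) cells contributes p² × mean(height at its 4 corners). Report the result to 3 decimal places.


606.138

height_mm = gray/255 × 1.071; cell vol = 3.73² × mean(4 corners)
unit = 3.73² × 1.071 / (4×255) = 0.0146085 mm³ per gray-sum
row 0: Σ corner-gray over 13 cells = 7271  → 106.2187
row 1: Σ corner-gray over 13 cells = 6416  → 93.7284
row 2: Σ corner-gray over 13 cells = 5551  → 81.0920
row 3: Σ corner-gray over 13 cells = 5997  → 87.6074
row 4: Σ corner-gray over 13 cells = 7810  → 114.0927
row 5: Σ corner-gray over 13 cells = 8447  → 123.3984
Σ rows: total corner-gray = 41492  → 606.1377 mm³


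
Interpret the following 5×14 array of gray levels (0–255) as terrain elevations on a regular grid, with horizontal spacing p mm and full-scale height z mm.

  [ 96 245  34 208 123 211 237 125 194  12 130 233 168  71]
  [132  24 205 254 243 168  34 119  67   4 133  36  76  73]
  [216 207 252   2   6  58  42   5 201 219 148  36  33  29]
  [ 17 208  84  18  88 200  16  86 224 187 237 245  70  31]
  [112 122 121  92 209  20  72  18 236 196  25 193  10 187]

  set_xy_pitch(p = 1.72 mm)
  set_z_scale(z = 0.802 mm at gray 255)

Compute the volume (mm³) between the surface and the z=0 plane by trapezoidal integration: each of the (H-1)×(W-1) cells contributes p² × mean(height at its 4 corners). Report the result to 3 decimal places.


57.850

height_mm = gray/255 × 0.802; cell vol = 1.72² × mean(4 corners)
unit = 1.72² × 0.802 / (4×255) = 0.00232611 mm³ per gray-sum
row 0: Σ corner-gray over 13 cells = 6938  → 16.1386
row 1: Σ corner-gray over 13 cells = 5594  → 13.0123
row 2: Σ corner-gray over 13 cells = 6037  → 14.0428
row 3: Σ corner-gray over 13 cells = 6301  → 14.6568
Σ rows: total corner-gray = 24870  → 57.8505 mm³


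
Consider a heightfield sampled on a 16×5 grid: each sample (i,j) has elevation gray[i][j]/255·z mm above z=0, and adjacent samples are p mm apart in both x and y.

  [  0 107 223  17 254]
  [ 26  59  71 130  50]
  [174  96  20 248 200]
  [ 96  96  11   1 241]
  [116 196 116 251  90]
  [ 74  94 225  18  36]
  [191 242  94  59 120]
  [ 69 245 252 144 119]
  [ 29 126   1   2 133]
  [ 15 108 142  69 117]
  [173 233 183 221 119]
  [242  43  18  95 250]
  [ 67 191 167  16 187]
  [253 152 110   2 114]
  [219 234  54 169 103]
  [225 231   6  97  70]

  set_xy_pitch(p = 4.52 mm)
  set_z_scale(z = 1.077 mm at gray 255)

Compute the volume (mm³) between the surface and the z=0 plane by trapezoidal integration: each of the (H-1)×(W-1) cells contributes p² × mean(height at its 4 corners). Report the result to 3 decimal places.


629.323

height_mm = gray/255 × 1.077; cell vol = 4.52² × mean(4 corners)
unit = 4.52² × 1.077 / (4×255) = 0.0215721 mm³ per gray-sum
row 0: Σ corner-gray over 4 cells = 1544  → 33.3073
row 1: Σ corner-gray over 4 cells = 1698  → 36.6294
row 2: Σ corner-gray over 4 cells = 1655  → 35.7018
row 3: Σ corner-gray over 4 cells = 1885  → 40.6634
row 4: Σ corner-gray over 4 cells = 2116  → 45.6466
row 5: Σ corner-gray over 4 cells = 1885  → 40.6634
row 6: Σ corner-gray over 4 cells = 2571  → 55.4619
row 7: Σ corner-gray over 4 cells = 1890  → 40.7713
row 8: Σ corner-gray over 4 cells = 1190  → 25.6708
row 9: Σ corner-gray over 4 cells = 2336  → 50.3924
row 10: Σ corner-gray over 4 cells = 2370  → 51.1259
row 11: Σ corner-gray over 4 cells = 1806  → 38.9592
row 12: Σ corner-gray over 4 cells = 1897  → 40.9223
row 13: Σ corner-gray over 4 cells = 2131  → 45.9701
row 14: Σ corner-gray over 4 cells = 2199  → 47.4370
Σ rows: total corner-gray = 29173  → 629.3228 mm³


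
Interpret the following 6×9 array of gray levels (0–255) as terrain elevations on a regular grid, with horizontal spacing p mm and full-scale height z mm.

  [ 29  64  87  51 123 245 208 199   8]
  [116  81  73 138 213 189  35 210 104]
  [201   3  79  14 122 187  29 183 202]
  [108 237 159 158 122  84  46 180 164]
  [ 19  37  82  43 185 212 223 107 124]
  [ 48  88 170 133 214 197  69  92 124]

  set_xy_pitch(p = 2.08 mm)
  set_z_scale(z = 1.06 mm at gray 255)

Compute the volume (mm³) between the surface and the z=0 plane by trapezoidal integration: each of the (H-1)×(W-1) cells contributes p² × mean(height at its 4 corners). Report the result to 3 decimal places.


89.422

height_mm = gray/255 × 1.06; cell vol = 2.08² × mean(4 corners)
unit = 2.08² × 1.06 / (4×255) = 0.00449606 mm³ per gray-sum
row 0: Σ corner-gray over 8 cells = 4089  → 18.3844
row 1: Σ corner-gray over 8 cells = 3735  → 16.7928
row 2: Σ corner-gray over 8 cells = 3881  → 17.4492
row 3: Σ corner-gray over 8 cells = 4165  → 18.7261
row 4: Σ corner-gray over 8 cells = 4019  → 18.0697
Σ rows: total corner-gray = 19889  → 89.4222 mm³


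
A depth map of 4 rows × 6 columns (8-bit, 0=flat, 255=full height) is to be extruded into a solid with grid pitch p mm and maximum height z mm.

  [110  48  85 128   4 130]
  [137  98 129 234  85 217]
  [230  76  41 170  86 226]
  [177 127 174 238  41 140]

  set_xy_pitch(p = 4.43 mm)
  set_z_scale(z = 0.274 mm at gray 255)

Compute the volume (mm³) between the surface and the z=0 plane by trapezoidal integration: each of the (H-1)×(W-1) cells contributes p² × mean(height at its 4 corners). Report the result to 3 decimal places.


height_mm = gray/255 × 0.274; cell vol = 4.43² × mean(4 corners)
unit = 4.43² × 0.274 / (4×255) = 0.00527179 mm³ per gray-sum
row 0: Σ corner-gray over 5 cells = 2216  → 11.6823
row 1: Σ corner-gray over 5 cells = 2648  → 13.9597
row 2: Σ corner-gray over 5 cells = 2679  → 14.1231
Σ rows: total corner-gray = 7543  → 39.7651 mm³

39.765


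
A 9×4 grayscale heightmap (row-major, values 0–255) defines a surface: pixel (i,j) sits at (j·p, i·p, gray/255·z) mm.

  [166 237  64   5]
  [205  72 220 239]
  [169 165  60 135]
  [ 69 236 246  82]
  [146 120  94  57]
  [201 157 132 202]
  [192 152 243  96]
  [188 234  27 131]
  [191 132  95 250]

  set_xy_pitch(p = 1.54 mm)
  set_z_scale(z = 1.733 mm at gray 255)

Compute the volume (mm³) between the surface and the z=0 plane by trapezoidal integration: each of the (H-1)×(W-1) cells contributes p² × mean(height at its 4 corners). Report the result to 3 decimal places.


58.523

height_mm = gray/255 × 1.733; cell vol = 1.54² × mean(4 corners)
unit = 1.54² × 1.733 / (4×255) = 0.00402939 mm³ per gray-sum
row 0: Σ corner-gray over 3 cells = 1801  → 7.2569
row 1: Σ corner-gray over 3 cells = 1782  → 7.1804
row 2: Σ corner-gray over 3 cells = 1869  → 7.5309
row 3: Σ corner-gray over 3 cells = 1746  → 7.0353
row 4: Σ corner-gray over 3 cells = 1612  → 6.4954
row 5: Σ corner-gray over 3 cells = 2059  → 8.2965
row 6: Σ corner-gray over 3 cells = 1919  → 7.7324
row 7: Σ corner-gray over 3 cells = 1736  → 6.9950
Σ rows: total corner-gray = 14524  → 58.5229 mm³


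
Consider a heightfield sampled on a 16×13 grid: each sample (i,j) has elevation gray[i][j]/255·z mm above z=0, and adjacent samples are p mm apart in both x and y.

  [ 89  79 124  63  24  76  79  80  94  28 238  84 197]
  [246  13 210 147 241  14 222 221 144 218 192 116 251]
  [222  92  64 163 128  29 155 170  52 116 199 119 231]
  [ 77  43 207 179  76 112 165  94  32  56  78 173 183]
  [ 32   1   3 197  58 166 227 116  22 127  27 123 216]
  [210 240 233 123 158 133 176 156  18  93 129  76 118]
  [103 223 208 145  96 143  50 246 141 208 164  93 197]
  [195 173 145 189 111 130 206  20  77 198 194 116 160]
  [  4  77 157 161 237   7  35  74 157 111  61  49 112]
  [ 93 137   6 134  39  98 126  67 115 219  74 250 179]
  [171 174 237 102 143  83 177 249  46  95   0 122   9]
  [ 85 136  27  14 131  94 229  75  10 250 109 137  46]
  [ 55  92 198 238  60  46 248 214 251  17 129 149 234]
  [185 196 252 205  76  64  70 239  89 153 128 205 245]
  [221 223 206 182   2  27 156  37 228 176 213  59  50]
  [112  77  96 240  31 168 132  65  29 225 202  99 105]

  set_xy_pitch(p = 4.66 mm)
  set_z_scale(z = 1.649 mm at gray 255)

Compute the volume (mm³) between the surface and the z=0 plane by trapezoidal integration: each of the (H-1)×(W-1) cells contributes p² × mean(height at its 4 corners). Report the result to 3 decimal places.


3276.771

height_mm = gray/255 × 1.649; cell vol = 4.66² × mean(4 corners)
unit = 4.66² × 1.649 / (4×255) = 0.0351069 mm³ per gray-sum
row 0: Σ corner-gray over 12 cells = 6197  → 217.5574
row 1: Σ corner-gray over 12 cells = 7000  → 245.7482
row 2: Σ corner-gray over 12 cells = 5717  → 200.7061
row 3: Σ corner-gray over 12 cells = 5072  → 178.0621
row 4: Σ corner-gray over 12 cells = 5780  → 202.9178
row 5: Σ corner-gray over 12 cells = 7132  → 250.3823
row 6: Σ corner-gray over 12 cells = 7207  → 253.0153
row 7: Σ corner-gray over 12 cells = 5841  → 205.0593
row 8: Σ corner-gray over 12 cells = 5170  → 181.5026
row 9: Σ corner-gray over 12 cells = 5838  → 204.9540
row 10: Σ corner-gray over 12 cells = 5591  → 196.2826
row 11: Σ corner-gray over 12 cells = 6128  → 215.1350
row 12: Σ corner-gray over 12 cells = 7357  → 258.2814
row 13: Σ corner-gray over 12 cells = 7073  → 248.3110
row 14: Σ corner-gray over 12 cells = 6234  → 218.8563
Σ rows: total corner-gray = 93337  → 3276.7715 mm³


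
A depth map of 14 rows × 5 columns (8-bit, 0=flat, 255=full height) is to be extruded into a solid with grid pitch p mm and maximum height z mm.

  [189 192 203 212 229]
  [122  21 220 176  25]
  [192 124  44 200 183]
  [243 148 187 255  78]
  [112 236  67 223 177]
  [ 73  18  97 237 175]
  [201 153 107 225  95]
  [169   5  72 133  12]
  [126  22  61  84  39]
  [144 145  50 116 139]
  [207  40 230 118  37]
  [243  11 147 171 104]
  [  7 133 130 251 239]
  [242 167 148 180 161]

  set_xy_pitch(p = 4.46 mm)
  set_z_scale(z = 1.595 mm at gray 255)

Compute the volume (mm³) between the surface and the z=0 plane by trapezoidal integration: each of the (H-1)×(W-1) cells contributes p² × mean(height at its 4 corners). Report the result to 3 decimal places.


height_mm = gray/255 × 1.595; cell vol = 4.46² × mean(4 corners)
unit = 4.46² × 1.595 / (4×255) = 0.031105 mm³ per gray-sum
row 0: Σ corner-gray over 4 cells = 2613  → 81.2774
row 1: Σ corner-gray over 4 cells = 2092  → 65.0717
row 2: Σ corner-gray over 4 cells = 2612  → 81.2463
row 3: Σ corner-gray over 4 cells = 2842  → 88.4004
row 4: Σ corner-gray over 4 cells = 2293  → 71.3238
row 5: Σ corner-gray over 4 cells = 2218  → 68.9909
row 6: Σ corner-gray over 4 cells = 1867  → 58.0730
row 7: Σ corner-gray over 4 cells = 1100  → 34.2155
row 8: Σ corner-gray over 4 cells = 1404  → 43.6714
row 9: Σ corner-gray over 4 cells = 1925  → 59.8771
row 10: Σ corner-gray over 4 cells = 2025  → 62.9876
row 11: Σ corner-gray over 4 cells = 2279  → 70.8883
row 12: Σ corner-gray over 4 cells = 2667  → 82.9570
Σ rows: total corner-gray = 27937  → 868.9804 mm³

868.980


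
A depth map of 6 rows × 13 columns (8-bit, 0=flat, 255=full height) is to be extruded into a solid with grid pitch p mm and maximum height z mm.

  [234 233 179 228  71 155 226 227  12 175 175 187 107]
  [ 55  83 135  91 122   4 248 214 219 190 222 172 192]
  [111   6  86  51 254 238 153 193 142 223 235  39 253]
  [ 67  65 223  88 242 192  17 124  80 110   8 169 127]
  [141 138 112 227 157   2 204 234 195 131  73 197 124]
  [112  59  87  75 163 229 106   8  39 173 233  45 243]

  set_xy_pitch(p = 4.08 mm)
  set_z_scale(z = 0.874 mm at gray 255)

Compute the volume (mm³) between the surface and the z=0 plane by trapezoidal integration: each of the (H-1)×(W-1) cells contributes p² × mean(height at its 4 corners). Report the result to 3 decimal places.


height_mm = gray/255 × 0.874; cell vol = 4.08² × mean(4 corners)
unit = 4.08² × 0.874 / (4×255) = 0.0142637 mm³ per gray-sum
row 0: Σ corner-gray over 12 cells = 7724  → 110.1727
row 1: Σ corner-gray over 12 cells = 7251  → 103.4259
row 2: Σ corner-gray over 12 cells = 6434  → 91.7725
row 3: Σ corner-gray over 12 cells = 6435  → 91.7868
row 4: Σ corner-gray over 12 cells = 6394  → 91.2020
Σ rows: total corner-gray = 34238  → 488.3599 mm³

488.360


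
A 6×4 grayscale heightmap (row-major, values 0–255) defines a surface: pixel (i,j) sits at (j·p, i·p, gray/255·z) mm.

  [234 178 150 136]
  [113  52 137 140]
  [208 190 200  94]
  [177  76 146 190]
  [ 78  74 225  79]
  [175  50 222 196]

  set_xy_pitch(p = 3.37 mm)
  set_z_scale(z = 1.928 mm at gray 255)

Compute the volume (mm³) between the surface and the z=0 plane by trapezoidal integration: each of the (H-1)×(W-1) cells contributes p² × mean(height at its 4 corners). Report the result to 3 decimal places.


height_mm = gray/255 × 1.928; cell vol = 3.37² × mean(4 corners)
unit = 3.37² × 1.928 / (4×255) = 0.0214668 mm³ per gray-sum
row 0: Σ corner-gray over 3 cells = 1657  → 35.5704
row 1: Σ corner-gray over 3 cells = 1713  → 36.7726
row 2: Σ corner-gray over 3 cells = 1893  → 40.6366
row 3: Σ corner-gray over 3 cells = 1566  → 33.6170
row 4: Σ corner-gray over 3 cells = 1670  → 35.8495
Σ rows: total corner-gray = 8499  → 182.4461 mm³

182.446


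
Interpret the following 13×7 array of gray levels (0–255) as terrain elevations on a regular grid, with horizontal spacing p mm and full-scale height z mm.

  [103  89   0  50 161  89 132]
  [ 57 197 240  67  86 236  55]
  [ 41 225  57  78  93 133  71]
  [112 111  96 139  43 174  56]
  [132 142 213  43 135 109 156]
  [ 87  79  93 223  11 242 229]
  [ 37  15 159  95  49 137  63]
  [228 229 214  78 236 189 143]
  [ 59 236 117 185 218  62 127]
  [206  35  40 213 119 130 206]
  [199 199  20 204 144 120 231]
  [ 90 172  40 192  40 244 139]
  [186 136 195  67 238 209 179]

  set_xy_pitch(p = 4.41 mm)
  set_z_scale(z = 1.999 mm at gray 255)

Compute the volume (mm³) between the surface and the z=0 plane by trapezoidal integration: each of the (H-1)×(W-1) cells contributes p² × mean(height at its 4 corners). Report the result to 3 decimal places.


1452.161

height_mm = gray/255 × 1.999; cell vol = 4.41² × mean(4 corners)
unit = 4.41² × 1.999 / (4×255) = 0.0381145 mm³ per gray-sum
row 0: Σ corner-gray over 6 cells = 2777  → 105.8439
row 1: Σ corner-gray over 6 cells = 3048  → 116.1729
row 2: Σ corner-gray over 6 cells = 2578  → 98.2591
row 3: Σ corner-gray over 6 cells = 2866  → 109.2360
row 4: Σ corner-gray over 6 cells = 3184  → 121.3564
row 5: Σ corner-gray over 6 cells = 2622  → 99.9361
row 6: Σ corner-gray over 6 cells = 3273  → 124.7486
row 7: Σ corner-gray over 6 cells = 4085  → 155.6976
row 8: Σ corner-gray over 6 cells = 3308  → 126.0826
row 9: Σ corner-gray over 6 cells = 3290  → 125.3966
row 10: Σ corner-gray over 6 cells = 3409  → 129.9322
row 11: Σ corner-gray over 6 cells = 3660  → 139.4989
Σ rows: total corner-gray = 38100  → 1452.1610 mm³


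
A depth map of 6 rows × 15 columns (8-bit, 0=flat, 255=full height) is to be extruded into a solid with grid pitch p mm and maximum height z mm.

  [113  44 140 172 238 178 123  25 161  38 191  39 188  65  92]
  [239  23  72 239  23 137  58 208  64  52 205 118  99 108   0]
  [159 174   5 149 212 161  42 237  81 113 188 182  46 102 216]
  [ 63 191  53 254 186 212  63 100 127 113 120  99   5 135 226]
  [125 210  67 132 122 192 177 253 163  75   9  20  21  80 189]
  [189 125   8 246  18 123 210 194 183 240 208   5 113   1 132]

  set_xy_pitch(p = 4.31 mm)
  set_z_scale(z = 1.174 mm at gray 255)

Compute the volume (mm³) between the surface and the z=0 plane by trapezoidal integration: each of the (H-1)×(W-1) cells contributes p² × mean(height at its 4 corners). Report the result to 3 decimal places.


740.201

height_mm = gray/255 × 1.174; cell vol = 4.31² × mean(4 corners)
unit = 4.31² × 1.174 / (4×255) = 0.0213807 mm³ per gray-sum
row 0: Σ corner-gray over 14 cells = 6460  → 138.1195
row 1: Σ corner-gray over 14 cells = 6810  → 145.6027
row 2: Σ corner-gray over 14 cells = 7364  → 157.4477
row 3: Σ corner-gray over 14 cells = 6961  → 148.8312
row 4: Σ corner-gray over 14 cells = 7025  → 150.1996
Σ rows: total corner-gray = 34620  → 740.2008 mm³
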